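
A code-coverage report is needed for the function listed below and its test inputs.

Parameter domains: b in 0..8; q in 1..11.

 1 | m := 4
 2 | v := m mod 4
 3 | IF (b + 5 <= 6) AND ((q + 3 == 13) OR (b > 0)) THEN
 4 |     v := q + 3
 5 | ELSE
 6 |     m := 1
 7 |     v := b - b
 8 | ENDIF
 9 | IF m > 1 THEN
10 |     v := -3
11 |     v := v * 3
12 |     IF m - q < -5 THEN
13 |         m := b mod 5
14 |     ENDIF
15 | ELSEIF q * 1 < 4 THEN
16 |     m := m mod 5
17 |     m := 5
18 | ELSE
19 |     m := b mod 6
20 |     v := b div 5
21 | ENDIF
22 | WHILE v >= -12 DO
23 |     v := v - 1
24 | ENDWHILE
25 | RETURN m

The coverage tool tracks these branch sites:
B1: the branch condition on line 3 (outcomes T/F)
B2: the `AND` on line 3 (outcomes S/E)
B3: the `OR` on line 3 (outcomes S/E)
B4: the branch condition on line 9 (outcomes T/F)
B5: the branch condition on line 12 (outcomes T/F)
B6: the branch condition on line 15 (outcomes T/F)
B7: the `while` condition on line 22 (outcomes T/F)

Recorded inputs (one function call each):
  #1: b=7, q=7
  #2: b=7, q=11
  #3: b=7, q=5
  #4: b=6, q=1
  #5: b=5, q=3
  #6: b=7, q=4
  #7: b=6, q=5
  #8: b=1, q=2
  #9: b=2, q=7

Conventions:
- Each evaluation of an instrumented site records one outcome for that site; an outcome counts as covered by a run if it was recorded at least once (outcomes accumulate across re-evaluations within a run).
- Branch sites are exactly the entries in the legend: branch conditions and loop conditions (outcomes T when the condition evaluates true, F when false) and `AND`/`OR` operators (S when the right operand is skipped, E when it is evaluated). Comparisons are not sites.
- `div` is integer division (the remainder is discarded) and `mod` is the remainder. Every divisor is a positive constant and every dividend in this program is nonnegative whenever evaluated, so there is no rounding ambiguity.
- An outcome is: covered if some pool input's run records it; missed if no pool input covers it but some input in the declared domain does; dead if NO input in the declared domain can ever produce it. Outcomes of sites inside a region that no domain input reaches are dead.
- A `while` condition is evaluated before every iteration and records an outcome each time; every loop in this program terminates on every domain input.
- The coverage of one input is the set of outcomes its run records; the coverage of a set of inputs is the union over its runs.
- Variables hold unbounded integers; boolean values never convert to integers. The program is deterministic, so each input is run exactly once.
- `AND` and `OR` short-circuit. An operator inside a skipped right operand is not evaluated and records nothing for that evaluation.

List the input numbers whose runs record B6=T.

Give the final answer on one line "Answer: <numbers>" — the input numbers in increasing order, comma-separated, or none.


input #1 (b=7, q=7): does not produce B6=T
input #2 (b=7, q=11): does not produce B6=T
input #3 (b=7, q=5): does not produce B6=T
input #4 (b=6, q=1): produces B6=T
input #5 (b=5, q=3): produces B6=T
input #6 (b=7, q=4): does not produce B6=T
input #7 (b=6, q=5): does not produce B6=T
input #8 (b=1, q=2): does not produce B6=T
input #9 (b=2, q=7): does not produce B6=T
Answer: 4, 5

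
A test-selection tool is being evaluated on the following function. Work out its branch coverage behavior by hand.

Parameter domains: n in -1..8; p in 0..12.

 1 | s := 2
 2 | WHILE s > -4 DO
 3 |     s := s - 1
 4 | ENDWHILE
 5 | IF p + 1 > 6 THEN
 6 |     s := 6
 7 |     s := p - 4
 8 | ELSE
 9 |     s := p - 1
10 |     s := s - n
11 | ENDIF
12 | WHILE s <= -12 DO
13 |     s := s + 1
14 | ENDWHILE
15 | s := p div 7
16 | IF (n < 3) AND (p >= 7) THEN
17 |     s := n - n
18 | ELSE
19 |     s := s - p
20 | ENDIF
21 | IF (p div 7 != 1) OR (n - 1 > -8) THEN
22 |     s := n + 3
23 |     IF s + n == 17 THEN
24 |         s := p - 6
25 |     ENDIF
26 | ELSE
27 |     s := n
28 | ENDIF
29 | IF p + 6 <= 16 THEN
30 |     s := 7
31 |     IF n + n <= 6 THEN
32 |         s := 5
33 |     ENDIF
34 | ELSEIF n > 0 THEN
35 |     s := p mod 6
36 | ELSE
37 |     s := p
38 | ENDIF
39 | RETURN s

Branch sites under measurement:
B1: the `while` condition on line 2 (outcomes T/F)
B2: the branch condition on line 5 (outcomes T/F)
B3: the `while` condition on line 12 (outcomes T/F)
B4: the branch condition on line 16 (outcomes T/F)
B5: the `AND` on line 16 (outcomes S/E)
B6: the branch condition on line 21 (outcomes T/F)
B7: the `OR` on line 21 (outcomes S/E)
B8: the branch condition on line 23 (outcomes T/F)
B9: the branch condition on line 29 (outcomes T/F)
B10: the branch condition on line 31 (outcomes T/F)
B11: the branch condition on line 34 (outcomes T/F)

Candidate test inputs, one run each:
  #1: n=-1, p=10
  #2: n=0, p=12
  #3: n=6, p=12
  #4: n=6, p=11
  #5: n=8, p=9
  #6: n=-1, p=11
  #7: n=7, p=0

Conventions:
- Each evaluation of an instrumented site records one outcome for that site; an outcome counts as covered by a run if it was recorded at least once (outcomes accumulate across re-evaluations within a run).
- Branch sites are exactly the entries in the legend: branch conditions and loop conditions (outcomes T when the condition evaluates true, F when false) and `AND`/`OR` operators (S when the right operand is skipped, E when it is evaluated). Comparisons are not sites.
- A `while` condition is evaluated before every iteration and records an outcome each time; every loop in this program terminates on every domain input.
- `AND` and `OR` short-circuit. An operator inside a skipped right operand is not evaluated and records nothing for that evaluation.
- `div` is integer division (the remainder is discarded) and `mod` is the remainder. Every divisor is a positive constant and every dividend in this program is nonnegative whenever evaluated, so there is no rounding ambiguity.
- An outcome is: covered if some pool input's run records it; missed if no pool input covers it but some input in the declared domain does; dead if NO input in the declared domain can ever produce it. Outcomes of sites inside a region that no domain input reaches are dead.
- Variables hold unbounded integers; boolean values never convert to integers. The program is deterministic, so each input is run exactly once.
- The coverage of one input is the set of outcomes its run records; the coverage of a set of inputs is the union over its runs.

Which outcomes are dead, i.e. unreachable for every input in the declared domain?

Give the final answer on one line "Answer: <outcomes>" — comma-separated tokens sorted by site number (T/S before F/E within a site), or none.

sweeping the full domain (130 inputs) for each outcome:
  B3=T: no domain input ever produces it -> dead
  B6=F: no domain input ever produces it -> dead
  reachable outcomes have witnesses, e.g. B1=T (e.g. n=-1, p=0), B1=F (e.g. n=-1, p=0), B2=T (e.g. n=-1, p=6), B2=F (e.g. n=-1, p=0)

Answer: B3=T, B6=F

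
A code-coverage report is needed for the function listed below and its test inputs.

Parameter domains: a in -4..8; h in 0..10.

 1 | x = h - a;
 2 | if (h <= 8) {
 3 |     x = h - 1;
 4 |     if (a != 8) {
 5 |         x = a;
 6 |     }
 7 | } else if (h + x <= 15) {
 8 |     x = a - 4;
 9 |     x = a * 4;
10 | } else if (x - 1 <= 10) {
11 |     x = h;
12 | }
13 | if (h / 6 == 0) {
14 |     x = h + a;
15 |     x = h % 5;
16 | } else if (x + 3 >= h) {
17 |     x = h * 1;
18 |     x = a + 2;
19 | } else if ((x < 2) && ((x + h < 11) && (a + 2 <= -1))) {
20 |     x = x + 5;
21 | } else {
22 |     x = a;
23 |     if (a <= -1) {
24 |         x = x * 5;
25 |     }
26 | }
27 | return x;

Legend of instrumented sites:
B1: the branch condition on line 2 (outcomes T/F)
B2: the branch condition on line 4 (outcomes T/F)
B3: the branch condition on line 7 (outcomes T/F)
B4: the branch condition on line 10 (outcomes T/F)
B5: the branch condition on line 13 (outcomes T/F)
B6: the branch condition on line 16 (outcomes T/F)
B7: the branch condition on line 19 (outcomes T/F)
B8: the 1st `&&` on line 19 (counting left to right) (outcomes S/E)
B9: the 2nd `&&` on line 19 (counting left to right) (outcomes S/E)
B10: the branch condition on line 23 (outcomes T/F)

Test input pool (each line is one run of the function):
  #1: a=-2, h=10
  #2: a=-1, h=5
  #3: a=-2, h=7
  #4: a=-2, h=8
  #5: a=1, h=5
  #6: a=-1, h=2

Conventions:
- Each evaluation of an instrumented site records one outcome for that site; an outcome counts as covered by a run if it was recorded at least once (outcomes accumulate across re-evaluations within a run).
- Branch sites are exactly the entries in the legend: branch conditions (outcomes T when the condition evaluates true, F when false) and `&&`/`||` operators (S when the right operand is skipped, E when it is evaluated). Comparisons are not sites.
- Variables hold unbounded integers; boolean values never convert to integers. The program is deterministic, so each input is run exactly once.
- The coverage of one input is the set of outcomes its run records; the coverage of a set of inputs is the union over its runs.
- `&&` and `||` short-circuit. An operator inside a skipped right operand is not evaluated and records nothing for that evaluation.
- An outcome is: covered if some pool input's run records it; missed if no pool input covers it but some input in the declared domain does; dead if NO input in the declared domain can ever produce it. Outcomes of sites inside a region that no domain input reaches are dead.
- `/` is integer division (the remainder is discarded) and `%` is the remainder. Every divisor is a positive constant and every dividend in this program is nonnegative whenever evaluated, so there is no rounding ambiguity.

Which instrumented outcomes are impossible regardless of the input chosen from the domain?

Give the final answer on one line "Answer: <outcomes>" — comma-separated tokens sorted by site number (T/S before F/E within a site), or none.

exhaustive pass over the 143-input domain:
  B9=S: zero occurrences over every domain input -> dead
  reachable outcomes have witnesses, e.g. B1=T (e.g. a=-4, h=0), B1=F (e.g. a=-4, h=9), B2=T (e.g. a=-4, h=0), B2=F (e.g. a=8, h=0)

Answer: B9=S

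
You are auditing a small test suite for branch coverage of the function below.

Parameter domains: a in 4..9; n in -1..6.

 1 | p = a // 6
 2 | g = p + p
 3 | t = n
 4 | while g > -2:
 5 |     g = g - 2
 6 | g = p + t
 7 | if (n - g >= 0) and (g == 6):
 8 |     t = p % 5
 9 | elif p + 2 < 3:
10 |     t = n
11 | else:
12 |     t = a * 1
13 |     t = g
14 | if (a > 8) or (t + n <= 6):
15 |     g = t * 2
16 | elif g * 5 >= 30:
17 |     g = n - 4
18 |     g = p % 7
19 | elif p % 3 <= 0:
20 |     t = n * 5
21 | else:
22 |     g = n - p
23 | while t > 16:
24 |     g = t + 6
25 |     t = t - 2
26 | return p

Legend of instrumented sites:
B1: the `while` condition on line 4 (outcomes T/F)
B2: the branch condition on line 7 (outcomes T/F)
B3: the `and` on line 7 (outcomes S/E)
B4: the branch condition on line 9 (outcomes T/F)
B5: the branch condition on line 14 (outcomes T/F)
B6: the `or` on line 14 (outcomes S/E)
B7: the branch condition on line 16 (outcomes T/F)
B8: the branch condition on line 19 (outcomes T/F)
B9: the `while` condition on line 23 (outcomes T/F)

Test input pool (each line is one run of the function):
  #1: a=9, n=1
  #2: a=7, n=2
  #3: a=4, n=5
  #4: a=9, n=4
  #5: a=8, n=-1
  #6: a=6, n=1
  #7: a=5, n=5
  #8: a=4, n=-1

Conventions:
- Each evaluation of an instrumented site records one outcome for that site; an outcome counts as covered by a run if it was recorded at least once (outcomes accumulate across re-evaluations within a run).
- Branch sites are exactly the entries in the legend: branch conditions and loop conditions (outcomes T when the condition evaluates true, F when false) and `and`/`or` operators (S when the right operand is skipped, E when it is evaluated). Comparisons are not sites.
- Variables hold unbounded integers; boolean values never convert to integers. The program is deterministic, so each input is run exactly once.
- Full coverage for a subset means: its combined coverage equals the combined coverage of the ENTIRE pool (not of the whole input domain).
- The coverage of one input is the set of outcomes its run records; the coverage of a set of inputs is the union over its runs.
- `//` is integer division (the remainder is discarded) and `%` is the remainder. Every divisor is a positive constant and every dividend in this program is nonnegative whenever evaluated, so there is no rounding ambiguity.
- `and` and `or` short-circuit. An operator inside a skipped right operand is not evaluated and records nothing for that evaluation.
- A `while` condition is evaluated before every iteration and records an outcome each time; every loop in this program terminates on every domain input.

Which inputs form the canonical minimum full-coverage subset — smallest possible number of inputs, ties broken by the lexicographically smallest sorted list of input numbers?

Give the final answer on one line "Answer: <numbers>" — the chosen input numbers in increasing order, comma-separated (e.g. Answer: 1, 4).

test 1 (a=9, n=1) hits B1=T, B1=F, B2=F, B3=S, B4=F, B5=T, B6=S, B9=F
test 2 (a=7, n=2) hits B1=T, B1=F, B2=F, B3=S, B4=F, B5=T, B6=E, B9=F
test 3 (a=4, n=5) hits B1=T, B1=F, B2=F, B3=E, B4=T, B5=F, B6=E, B7=F, B8=T, B9=T, B9=F
test 4 (a=9, n=4) hits B1=T, B1=F, B2=F, B3=S, B4=F, B5=T, B6=S, B9=F
test 5 (a=8, n=-1) hits B1=T, B1=F, B2=F, B3=S, B4=F, B5=T, B6=E, B9=F
test 6 (a=6, n=1) hits B1=T, B1=F, B2=F, B3=S, B4=F, B5=T, B6=E, B9=F
test 7 (a=5, n=5) hits B1=T, B1=F, B2=F, B3=E, B4=T, B5=F, B6=E, B7=F, B8=T, B9=T, B9=F
test 8 (a=4, n=-1) hits B1=T, B1=F, B2=F, B3=E, B4=T, B5=T, B6=E, B9=F
pool-wide coverage (15 outcomes): B1=T, B1=F, B2=F, B3=S, B3=E, B4=T, B4=F, B5=T, B5=F, B6=S, B6=E, B7=F, B8=T, B9=T, B9=F
every size-1 subset falls short of the 15 outcomes (best: 11/15)
inputs {1, 3} (size 2) cover everything; no size-2 subset with a lexicographically smaller index list covers all 15

Answer: 1, 3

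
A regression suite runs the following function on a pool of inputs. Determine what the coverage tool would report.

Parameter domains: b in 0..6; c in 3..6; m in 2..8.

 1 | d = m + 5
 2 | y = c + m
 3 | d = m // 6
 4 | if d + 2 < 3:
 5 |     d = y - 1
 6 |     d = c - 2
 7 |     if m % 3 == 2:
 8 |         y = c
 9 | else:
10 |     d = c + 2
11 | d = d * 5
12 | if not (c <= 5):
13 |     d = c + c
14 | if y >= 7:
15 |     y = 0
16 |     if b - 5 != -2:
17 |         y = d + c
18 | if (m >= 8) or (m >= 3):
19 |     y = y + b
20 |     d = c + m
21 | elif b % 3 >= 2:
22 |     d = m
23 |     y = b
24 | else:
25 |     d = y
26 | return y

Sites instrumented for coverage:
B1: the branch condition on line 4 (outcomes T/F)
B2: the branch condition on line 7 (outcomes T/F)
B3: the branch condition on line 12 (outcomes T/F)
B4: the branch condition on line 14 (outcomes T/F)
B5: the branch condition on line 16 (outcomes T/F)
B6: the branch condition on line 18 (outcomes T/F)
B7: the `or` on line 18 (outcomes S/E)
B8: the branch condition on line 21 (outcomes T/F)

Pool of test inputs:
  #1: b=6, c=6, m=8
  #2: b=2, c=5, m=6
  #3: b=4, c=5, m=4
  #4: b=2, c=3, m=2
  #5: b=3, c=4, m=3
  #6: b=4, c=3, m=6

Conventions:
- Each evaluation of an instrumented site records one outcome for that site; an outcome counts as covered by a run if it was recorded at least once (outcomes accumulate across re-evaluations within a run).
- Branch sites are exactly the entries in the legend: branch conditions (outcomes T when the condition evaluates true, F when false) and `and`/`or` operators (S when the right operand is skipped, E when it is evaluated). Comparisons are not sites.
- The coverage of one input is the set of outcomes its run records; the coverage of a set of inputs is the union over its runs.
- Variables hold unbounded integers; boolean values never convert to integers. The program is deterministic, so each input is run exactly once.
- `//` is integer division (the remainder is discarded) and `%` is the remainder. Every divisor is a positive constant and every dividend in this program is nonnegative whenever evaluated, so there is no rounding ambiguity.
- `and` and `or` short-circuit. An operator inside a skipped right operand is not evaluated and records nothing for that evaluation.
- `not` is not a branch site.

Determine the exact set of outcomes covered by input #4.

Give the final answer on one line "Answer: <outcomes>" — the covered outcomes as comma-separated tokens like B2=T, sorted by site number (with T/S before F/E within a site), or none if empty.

Simulating input #4 (b=2, c=3, m=2) step by step:
  B1->T, B2->T, B3->F, B4->F, B7->E, B6->F, B8->T
deduplicating events, the covered set is: B1=T, B2=T, B3=F, B4=F, B6=F, B7=E, B8=T

Answer: B1=T, B2=T, B3=F, B4=F, B6=F, B7=E, B8=T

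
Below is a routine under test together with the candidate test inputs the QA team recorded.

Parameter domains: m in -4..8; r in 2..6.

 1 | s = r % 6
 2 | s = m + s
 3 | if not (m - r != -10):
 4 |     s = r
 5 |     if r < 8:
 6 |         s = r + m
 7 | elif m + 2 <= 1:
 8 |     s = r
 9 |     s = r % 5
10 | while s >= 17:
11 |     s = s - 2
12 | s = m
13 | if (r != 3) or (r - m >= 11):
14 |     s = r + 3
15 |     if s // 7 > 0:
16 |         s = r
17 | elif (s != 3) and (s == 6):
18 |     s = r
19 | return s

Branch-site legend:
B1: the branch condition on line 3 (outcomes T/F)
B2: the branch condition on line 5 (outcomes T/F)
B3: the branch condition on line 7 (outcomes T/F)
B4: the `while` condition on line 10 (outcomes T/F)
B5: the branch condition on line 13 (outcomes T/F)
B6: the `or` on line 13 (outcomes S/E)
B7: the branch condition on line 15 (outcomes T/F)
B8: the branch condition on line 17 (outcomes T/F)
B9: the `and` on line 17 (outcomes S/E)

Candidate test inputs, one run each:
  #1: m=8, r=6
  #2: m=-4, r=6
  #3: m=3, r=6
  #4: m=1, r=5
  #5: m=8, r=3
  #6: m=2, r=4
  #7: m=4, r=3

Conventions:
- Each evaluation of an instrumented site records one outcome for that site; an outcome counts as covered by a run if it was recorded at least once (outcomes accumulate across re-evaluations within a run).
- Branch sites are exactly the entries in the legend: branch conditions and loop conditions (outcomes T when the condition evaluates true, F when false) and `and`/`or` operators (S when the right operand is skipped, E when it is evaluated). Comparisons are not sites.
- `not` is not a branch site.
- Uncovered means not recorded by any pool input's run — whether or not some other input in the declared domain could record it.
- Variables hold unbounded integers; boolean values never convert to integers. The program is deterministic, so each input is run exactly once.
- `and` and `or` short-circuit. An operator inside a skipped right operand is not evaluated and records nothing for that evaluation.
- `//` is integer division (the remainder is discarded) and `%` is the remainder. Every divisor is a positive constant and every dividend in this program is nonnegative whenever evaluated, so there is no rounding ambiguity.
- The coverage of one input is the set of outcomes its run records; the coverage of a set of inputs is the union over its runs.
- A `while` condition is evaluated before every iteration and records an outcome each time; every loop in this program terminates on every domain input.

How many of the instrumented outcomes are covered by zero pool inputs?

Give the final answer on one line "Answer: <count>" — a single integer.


run #1 (m=8, r=6) runs B1->F, B3->F, B4->F, B6->S, B5->T, B7->T; records B1=F, B3=F, B4=F, B5=T, B6=S, B7=T
run #2 (m=-4, r=6) runs B1->T, B2->T, B4->F, B6->S, B5->T, B7->T; records B1=T, B2=T, B4=F, B5=T, B6=S, B7=T
run #3 (m=3, r=6) runs B1->F, B3->F, B4->F, B6->S, B5->T, B7->T; records B1=F, B3=F, B4=F, B5=T, B6=S, B7=T
run #4 (m=1, r=5) runs B1->F, B3->F, B4->F, B6->S, B5->T, B7->T; records B1=F, B3=F, B4=F, B5=T, B6=S, B7=T
run #5 (m=8, r=3) runs B1->F, B3->F, B4->F, B6->E, B5->F, B9->E, B8->F; records B1=F, B3=F, B4=F, B5=F, B6=E, B8=F, B9=E
run #6 (m=2, r=4) runs B1->F, B3->F, B4->F, B6->S, B5->T, B7->T; records B1=F, B3=F, B4=F, B5=T, B6=S, B7=T
run #7 (m=4, r=3) runs B1->F, B3->F, B4->F, B6->E, B5->F, B9->E, B8->F; records B1=F, B3=F, B4=F, B5=F, B6=E, B8=F, B9=E
union over the pool: B1=T, B1=F, B2=T, B3=F, B4=F, B5=T, B5=F, B6=S, B6=E, B7=T, B8=F, B9=E
uncovered (6 of 18): B2=F, B3=T, B4=T, B7=F, B8=T, B9=S
Answer: 6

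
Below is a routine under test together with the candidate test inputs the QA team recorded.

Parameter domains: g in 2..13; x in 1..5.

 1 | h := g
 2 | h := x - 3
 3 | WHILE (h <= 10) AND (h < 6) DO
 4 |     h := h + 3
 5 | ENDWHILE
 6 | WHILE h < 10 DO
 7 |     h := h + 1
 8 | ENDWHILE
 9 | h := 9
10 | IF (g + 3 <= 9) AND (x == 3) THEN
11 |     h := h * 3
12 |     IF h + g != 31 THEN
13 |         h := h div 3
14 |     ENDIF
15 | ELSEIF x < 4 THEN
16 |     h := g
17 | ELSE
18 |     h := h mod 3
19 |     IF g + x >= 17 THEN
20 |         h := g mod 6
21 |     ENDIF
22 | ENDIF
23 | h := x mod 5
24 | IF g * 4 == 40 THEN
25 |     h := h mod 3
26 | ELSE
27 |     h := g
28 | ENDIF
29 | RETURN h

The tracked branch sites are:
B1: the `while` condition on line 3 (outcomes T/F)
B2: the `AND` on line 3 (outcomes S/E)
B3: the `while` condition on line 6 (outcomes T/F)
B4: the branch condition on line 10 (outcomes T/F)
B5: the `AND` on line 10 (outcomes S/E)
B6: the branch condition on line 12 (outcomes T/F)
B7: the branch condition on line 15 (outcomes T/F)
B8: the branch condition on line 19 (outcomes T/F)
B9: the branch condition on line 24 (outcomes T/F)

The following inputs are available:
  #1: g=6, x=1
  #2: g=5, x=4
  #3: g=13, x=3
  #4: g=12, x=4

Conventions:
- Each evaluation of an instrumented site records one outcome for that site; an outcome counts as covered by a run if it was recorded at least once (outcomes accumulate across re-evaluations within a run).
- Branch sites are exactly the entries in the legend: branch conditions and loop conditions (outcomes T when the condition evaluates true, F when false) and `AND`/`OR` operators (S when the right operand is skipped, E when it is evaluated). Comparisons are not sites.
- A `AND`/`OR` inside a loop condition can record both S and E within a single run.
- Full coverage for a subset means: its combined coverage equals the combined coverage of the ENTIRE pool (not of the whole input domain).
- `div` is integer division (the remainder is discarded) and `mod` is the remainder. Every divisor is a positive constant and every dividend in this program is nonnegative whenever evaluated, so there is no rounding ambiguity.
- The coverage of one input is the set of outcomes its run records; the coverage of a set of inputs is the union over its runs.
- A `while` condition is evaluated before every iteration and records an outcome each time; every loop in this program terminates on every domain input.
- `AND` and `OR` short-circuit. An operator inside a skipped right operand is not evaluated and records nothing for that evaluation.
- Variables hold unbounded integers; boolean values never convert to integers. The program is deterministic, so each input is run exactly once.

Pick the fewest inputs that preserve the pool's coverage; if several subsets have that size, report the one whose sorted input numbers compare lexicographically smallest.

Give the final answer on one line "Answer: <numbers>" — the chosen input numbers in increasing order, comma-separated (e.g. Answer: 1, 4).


input #1 (g=6, x=1): events B2->E, B1->T, B2->E, B1->T, B2->E, B1->T, B2->E, B1->F, B3->T, B3->T, B3->T, B3->F, B5->E, B4->F, ...; covers B1=T, B1=F, B2=E, B3=T, B3=F, B4=F, B5=E, B7=T, B9=F
input #2 (g=5, x=4): events B2->E, B1->T, B2->E, B1->T, B2->E, B1->F, B3->T, B3->T, B3->T, B3->F, B5->E, B4->F, B7->F, B8->F, ...; covers B1=T, B1=F, B2=E, B3=T, B3=F, B4=F, B5=E, B7=F, B8=F, B9=F
input #3 (g=13, x=3): events B2->E, B1->T, B2->E, B1->T, B2->E, B1->F, B3->T, B3->T, B3->T, B3->T, B3->F, B5->S, B4->F, B7->T, ...; covers B1=T, B1=F, B2=E, B3=T, B3=F, B4=F, B5=S, B7=T, B9=F
input #4 (g=12, x=4): events B2->E, B1->T, B2->E, B1->T, B2->E, B1->F, B3->T, B3->T, B3->T, B3->F, B5->S, B4->F, B7->F, B8->F, ...; covers B1=T, B1=F, B2=E, B3=T, B3=F, B4=F, B5=S, B7=F, B8=F, B9=F
pool-wide coverage (12 outcomes): B1=T, B1=F, B2=E, B3=T, B3=F, B4=F, B5=S, B5=E, B7=T, B7=F, B8=F, B9=F
no size-1 subset reaches all 12 outcomes (best union: 10/12)
at size 2, {1, 4} reaches all 12 outcomes; every lexicographically earlier size-2 subset fails
Answer: 1, 4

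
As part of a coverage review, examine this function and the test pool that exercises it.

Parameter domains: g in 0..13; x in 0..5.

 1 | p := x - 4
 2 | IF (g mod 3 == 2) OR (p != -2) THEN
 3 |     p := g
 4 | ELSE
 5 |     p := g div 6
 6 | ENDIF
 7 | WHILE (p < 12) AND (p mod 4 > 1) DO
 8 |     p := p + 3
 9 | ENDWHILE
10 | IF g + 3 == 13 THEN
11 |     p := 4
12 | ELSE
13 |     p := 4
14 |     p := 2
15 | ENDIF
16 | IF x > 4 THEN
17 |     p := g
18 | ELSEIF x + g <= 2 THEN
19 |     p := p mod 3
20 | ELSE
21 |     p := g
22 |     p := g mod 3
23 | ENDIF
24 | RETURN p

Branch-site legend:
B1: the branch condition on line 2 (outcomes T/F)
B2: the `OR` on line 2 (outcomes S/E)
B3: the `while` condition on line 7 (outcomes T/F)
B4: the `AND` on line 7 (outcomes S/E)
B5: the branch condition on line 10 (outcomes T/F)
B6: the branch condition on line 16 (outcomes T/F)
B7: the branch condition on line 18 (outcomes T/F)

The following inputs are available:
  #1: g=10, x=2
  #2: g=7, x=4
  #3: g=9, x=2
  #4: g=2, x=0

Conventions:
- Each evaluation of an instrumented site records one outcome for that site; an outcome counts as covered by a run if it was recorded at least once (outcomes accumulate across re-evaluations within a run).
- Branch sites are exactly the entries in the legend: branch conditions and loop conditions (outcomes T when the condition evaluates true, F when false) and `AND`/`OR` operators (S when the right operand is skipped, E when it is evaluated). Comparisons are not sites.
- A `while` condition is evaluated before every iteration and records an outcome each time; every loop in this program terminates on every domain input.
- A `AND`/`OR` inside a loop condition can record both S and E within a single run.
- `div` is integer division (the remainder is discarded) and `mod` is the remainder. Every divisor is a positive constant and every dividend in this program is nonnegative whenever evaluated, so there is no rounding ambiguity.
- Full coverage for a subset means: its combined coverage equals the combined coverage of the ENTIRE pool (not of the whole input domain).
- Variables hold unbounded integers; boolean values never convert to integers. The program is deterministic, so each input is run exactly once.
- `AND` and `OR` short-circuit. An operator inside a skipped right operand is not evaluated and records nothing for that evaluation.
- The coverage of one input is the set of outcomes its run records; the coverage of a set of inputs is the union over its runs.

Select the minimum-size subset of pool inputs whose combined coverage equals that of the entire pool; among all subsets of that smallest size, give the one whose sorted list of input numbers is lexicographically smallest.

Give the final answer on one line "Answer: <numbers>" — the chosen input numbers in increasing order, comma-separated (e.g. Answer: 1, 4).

test 1 (g=10, x=2) hits B1=F, B2=E, B3=F, B4=E, B5=T, B6=F, B7=F
test 2 (g=7, x=4) hits B1=T, B2=E, B3=T, B3=F, B4=S, B4=E, B5=F, B6=F, B7=F
test 3 (g=9, x=2) hits B1=F, B2=E, B3=F, B4=E, B5=F, B6=F, B7=F
test 4 (g=2, x=0) hits B1=T, B2=S, B3=T, B3=F, B4=E, B5=F, B6=F, B7=T
the full pool covers 13 outcomes: B1=T, B1=F, B2=S, B2=E, B3=T, B3=F, B4=S, B4=E, B5=T, B5=F, B6=F, B7=T, B7=F
every size-1 subset falls short of the 13 outcomes (best: 9/13)
every size-2 subset falls short of the 13 outcomes (best: 12/13)
at size 3, {1, 2, 4} reaches all 13 outcomes; every lexicographically earlier size-3 subset fails

Answer: 1, 2, 4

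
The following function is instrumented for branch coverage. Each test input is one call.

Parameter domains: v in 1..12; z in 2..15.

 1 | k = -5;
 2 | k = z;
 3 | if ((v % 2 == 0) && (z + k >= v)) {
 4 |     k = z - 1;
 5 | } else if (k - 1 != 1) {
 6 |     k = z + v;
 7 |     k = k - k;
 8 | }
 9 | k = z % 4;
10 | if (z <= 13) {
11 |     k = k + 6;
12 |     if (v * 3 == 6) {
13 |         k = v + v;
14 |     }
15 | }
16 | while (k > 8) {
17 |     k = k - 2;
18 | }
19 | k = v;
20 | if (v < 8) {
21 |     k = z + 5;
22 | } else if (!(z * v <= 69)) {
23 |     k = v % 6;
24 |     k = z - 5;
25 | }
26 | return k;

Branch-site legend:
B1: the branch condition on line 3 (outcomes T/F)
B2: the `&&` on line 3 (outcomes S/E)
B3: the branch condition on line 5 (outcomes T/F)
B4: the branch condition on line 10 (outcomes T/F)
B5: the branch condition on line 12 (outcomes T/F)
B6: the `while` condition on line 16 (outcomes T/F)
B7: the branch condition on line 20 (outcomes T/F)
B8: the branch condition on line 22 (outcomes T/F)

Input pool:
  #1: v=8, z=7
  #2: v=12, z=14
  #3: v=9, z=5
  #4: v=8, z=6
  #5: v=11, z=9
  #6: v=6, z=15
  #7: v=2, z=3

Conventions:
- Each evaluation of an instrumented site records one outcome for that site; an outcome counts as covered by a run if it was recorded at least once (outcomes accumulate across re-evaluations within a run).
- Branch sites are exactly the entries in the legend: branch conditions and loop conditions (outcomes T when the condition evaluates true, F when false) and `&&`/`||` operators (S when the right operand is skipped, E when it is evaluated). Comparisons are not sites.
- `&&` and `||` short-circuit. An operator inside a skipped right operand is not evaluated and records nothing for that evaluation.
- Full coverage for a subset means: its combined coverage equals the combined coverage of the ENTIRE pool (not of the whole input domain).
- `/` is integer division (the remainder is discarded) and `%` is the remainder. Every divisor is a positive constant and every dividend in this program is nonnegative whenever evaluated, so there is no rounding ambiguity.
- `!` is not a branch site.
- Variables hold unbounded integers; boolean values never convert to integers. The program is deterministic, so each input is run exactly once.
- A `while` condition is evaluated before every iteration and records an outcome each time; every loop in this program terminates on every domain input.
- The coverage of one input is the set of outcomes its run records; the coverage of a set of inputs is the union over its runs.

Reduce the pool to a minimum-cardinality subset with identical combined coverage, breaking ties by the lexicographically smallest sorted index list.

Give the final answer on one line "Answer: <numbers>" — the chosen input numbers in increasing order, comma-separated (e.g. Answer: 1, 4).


test 1 (v=8, z=7) hits B1=T, B2=E, B4=T, B5=F, B6=T, B6=F, B7=F, B8=F
test 2 (v=12, z=14) hits B1=T, B2=E, B4=F, B6=F, B7=F, B8=T
test 3 (v=9, z=5) hits B1=F, B2=S, B3=T, B4=T, B5=F, B6=F, B7=F, B8=F
test 4 (v=8, z=6) hits B1=T, B2=E, B4=T, B5=F, B6=F, B7=F, B8=F
test 5 (v=11, z=9) hits B1=F, B2=S, B3=T, B4=T, B5=F, B6=F, B7=F, B8=T
test 6 (v=6, z=15) hits B1=T, B2=E, B4=F, B6=F, B7=T
test 7 (v=2, z=3) hits B1=T, B2=E, B4=T, B5=T, B6=F, B7=T
pool-wide coverage (15 outcomes): B1=T, B1=F, B2=S, B2=E, B3=T, B4=T, B4=F, B5=T, B5=F, B6=T, B6=F, B7=T, B7=F, B8=T, B8=F
checked all size-1 subsets: none covers 15 outcomes (max 8/15)
checked all size-2 subsets: none covers 15 outcomes (max 12/15)
checked all size-3 subsets: none covers 15 outcomes (max 14/15)
inputs {1, 2, 3, 7} (size 4) cover everything; no size-4 subset with a lexicographically smaller index list covers all 15
Answer: 1, 2, 3, 7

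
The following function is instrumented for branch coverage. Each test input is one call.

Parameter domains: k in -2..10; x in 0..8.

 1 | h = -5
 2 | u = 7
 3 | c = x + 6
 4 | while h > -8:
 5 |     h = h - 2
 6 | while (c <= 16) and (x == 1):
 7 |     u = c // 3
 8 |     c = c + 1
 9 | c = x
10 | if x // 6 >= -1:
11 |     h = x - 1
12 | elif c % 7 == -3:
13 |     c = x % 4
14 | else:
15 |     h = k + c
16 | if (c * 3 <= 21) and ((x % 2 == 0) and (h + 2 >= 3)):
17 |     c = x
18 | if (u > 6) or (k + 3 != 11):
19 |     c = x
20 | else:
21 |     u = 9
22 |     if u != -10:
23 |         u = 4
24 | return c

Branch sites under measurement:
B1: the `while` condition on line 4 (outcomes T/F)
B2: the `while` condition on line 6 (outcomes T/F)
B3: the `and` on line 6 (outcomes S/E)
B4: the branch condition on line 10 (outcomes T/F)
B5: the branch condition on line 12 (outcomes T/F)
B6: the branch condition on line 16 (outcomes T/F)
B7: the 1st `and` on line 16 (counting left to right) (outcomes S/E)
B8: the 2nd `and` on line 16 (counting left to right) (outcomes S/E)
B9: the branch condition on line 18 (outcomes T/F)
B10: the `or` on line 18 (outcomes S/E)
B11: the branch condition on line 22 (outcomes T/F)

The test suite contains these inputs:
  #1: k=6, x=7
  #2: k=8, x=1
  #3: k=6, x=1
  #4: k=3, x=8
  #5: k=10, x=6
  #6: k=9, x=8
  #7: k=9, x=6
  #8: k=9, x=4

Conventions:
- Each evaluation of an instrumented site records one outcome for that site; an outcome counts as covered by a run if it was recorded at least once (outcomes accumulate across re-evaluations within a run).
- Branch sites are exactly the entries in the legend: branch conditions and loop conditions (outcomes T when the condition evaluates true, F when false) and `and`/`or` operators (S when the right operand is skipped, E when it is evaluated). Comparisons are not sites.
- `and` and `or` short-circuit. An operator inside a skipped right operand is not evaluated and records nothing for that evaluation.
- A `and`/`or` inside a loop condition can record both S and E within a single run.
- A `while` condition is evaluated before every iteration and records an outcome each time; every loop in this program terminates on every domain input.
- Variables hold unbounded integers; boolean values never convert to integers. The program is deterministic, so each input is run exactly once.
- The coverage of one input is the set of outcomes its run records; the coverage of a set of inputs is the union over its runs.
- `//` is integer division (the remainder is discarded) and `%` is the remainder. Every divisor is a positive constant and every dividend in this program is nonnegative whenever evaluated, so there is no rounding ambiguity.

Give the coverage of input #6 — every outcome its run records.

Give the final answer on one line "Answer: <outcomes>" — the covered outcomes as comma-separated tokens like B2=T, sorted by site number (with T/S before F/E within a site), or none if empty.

Tracing the run of input #6 (k=9, x=8):
  B1->T, B1->T, B1->F, B3->E, B2->F, B4->T, B7->S, B6->F, B10->S, B9->T
as a set, this run covers: B1=T, B1=F, B2=F, B3=E, B4=T, B6=F, B7=S, B9=T, B10=S

Answer: B1=T, B1=F, B2=F, B3=E, B4=T, B6=F, B7=S, B9=T, B10=S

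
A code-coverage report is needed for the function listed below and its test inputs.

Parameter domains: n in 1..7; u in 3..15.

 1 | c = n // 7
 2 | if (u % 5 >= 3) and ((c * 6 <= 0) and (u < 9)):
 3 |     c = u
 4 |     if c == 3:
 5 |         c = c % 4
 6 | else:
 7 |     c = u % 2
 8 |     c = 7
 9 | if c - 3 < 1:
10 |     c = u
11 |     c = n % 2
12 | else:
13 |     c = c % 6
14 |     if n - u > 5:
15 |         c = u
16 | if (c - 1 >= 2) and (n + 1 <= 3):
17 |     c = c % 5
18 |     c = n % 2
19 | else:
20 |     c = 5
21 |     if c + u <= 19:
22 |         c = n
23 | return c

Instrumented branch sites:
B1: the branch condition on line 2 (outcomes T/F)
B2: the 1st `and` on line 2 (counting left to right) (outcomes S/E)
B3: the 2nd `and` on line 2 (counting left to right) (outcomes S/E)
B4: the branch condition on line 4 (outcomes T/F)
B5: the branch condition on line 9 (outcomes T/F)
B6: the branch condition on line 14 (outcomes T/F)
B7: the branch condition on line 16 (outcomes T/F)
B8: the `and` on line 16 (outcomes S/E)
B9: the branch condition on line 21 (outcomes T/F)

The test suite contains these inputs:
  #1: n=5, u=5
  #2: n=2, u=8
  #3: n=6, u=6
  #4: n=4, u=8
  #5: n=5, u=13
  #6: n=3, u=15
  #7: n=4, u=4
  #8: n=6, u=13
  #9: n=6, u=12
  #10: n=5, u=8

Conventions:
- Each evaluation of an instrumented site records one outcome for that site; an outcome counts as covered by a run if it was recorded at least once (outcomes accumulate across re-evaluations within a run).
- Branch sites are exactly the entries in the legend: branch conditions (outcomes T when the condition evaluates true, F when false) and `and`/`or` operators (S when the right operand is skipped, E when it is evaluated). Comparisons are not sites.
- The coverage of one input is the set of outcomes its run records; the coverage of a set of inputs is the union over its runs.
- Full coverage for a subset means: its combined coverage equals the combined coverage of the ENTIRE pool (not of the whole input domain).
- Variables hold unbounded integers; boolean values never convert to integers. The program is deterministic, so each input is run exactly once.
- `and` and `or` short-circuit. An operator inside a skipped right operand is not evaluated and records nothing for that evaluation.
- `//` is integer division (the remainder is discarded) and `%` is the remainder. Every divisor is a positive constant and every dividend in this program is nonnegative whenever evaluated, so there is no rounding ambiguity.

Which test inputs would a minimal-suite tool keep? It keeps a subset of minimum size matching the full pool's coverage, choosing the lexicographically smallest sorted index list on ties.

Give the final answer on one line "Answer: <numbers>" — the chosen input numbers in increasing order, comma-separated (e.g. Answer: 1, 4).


input #1 (n=5, u=5): covers B1=F, B2=S, B5=F, B6=F, B7=F, B8=S, B9=T
input #2 (n=2, u=8): covers B1=T, B2=E, B3=E, B4=F, B5=F, B6=F, B7=F, B8=S, B9=T
input #3 (n=6, u=6): covers B1=F, B2=S, B5=F, B6=F, B7=F, B8=S, B9=T
input #4 (n=4, u=8): covers B1=T, B2=E, B3=E, B4=F, B5=F, B6=F, B7=F, B8=S, B9=T
input #5 (n=5, u=13): covers B1=F, B2=E, B3=E, B5=F, B6=F, B7=F, B8=S, B9=T
input #6 (n=3, u=15): covers B1=F, B2=S, B5=F, B6=F, B7=F, B8=S, B9=F
input #7 (n=4, u=4): covers B1=T, B2=E, B3=E, B4=F, B5=F, B6=F, B7=F, B8=E, B9=T
input #8 (n=6, u=13): covers B1=F, B2=E, B3=E, B5=F, B6=F, B7=F, B8=S, B9=T
input #9 (n=6, u=12): covers B1=F, B2=S, B5=F, B6=F, B7=F, B8=S, B9=T
input #10 (n=5, u=8): covers B1=T, B2=E, B3=E, B4=F, B5=F, B6=F, B7=F, B8=S, B9=T
pool-wide coverage (13 outcomes): B1=T, B1=F, B2=S, B2=E, B3=E, B4=F, B5=F, B6=F, B7=F, B8=S, B8=E, B9=T, B9=F
every size-1 subset falls short of the 13 outcomes (best: 9/13)
size 2: inputs {6, 7} cover all 13 outcomes, and no lexicographically smaller subset of this size does
Answer: 6, 7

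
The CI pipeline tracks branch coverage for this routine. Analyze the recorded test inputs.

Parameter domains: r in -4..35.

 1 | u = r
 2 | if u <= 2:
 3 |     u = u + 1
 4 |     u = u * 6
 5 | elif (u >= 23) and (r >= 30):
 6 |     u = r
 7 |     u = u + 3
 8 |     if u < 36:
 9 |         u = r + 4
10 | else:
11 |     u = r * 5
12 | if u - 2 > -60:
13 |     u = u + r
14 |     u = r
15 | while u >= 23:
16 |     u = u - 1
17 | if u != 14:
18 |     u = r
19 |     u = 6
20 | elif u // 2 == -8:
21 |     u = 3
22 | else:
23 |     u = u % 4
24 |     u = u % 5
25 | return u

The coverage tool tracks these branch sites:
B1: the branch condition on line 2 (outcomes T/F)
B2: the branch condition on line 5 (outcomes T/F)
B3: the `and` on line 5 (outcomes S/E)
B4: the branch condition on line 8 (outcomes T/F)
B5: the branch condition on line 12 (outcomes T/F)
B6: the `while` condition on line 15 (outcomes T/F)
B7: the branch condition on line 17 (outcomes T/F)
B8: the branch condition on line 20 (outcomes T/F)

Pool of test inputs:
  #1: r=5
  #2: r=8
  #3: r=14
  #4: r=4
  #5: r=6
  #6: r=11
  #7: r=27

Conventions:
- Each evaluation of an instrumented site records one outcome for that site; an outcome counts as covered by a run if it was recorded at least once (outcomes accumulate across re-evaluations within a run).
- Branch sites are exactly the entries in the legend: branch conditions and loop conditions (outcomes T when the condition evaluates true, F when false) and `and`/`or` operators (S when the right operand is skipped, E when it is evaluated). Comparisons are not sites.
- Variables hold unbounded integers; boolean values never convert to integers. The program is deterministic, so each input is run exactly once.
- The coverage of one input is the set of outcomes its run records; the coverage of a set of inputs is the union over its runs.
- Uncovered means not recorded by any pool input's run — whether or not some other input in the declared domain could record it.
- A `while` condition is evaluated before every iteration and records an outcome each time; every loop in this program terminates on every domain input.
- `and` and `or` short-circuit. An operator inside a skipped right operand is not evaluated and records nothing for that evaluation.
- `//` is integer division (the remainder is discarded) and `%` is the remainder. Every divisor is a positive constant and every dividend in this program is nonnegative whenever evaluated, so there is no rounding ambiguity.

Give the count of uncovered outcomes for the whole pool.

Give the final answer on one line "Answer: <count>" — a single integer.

#1 (r=5) -> covered: B1=F, B2=F, B3=S, B5=T, B6=F, B7=T
#2 (r=8) -> covered: B1=F, B2=F, B3=S, B5=T, B6=F, B7=T
#3 (r=14) -> covered: B1=F, B2=F, B3=S, B5=T, B6=F, B7=F, B8=F
#4 (r=4) -> covered: B1=F, B2=F, B3=S, B5=T, B6=F, B7=T
#5 (r=6) -> covered: B1=F, B2=F, B3=S, B5=T, B6=F, B7=T
#6 (r=11) -> covered: B1=F, B2=F, B3=S, B5=T, B6=F, B7=T
#7 (r=27) -> covered: B1=F, B2=F, B3=E, B5=T, B6=T, B6=F, B7=T
union over the pool: B1=F, B2=F, B3=S, B3=E, B5=T, B6=T, B6=F, B7=T, B7=F, B8=F
uncovered (6 of 16): B1=T, B2=T, B4=T, B4=F, B5=F, B8=T

Answer: 6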